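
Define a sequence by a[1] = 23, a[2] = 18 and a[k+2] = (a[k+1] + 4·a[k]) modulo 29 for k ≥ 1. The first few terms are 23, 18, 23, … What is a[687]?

We have a[1] = 23; a[2] = 18; a[3] = 23; a[4] = 8; a[5] = 13; a[6] = 16; a[7] = 10; a[8] = 16; a[9] = 27; a[10] = 4; a[11] = 25; a[12] = 12; a[13] = 25; a[14] = 15; a[15] = 28; a[16] = 1; a[17] = 26; a[18] = 1; a[19] = 18; a[20] = 22; a[21] = 7; a[22] = 8; a[23] = 7; a[24] = 10; a[25] = 9; a[26] = 20; a[27] = 27; a[28] = 20; a[29] = 12; a[30] = 5; a[31] = 24; a[32] = 15; a[33] = 24; a[34] = 26; a[35] = 6; a[36] = 23; a[37] = 18.
Since (a[36], a[37]) = (a[1], a[2]) = (23, 18) (two consecutive terms determine the rest), the sequence is periodic with period 35.
So a[687] = a[1 + ((687-1) mod 35)] = a[22] = 8.

8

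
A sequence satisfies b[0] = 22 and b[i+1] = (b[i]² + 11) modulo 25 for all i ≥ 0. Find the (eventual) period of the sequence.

We have b[0] = 22; b[1] = 20; b[2] = 11; b[3] = 7; b[4] = 10; b[5] = 11.
Since b[5] = b[2] = 11, the sequence is eventually periodic: after a pre-period of length 2 it cycles with period 3.

3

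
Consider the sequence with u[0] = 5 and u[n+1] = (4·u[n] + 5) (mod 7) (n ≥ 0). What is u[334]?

Listing terms: u[0] = 5,  u[1] = 4,  u[2] = 0,  u[3] = 5.
Since u[3] = u[0] = 5, the sequence is periodic with period 3.
So u[334] = u[0 + ((334-0) mod 3)] = u[1] = 4.

4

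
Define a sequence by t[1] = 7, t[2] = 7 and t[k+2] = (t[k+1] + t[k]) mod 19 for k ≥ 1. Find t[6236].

We have t[1] = 7; t[2] = 7; t[3] = 14; t[4] = 2; t[5] = 16; t[6] = 18; t[7] = 15; t[8] = 14; t[9] = 10; t[10] = 5; t[11] = 15; t[12] = 1; t[13] = 16; t[14] = 17; t[15] = 14; t[16] = 12; t[17] = 7; t[18] = 0; t[19] = 7; t[20] = 7.
The sequence repeats with period 18.
So t[6236] = t[1 + ((6236-1) mod 18)] = t[8] = 14.

14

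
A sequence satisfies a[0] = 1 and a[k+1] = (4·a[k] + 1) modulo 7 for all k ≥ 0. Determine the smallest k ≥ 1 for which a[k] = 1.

3

a[0] = 1, a[1] = 5, a[2] = 0, a[3] = 1.
The sequence repeats with period 3.
The value 1 next appears (with k ≥ 1) at a[3].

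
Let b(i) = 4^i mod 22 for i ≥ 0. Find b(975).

12

Listing terms: b(0) = 1,  b(1) = 4,  b(2) = 16,  b(3) = 20,  b(4) = 14,  b(5) = 12,  b(6) = 4.
Since b(6) = b(1) = 4, the sequence is eventually periodic: after a pre-period of length 1 it cycles with period 5.
For i ≥ 1, b(i) depends only on (i - 1) mod 5. (975 - 1) mod 5 = 4, so b(975) = b(5) = 12.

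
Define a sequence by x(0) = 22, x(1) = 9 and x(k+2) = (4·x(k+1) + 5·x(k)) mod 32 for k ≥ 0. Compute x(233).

25

We have x(0) = 22; x(1) = 9; x(2) = 18; x(3) = 21; x(4) = 14; x(5) = 1; x(6) = 10; x(7) = 13; x(8) = 6; x(9) = 25; x(10) = 2; x(11) = 5; x(12) = 30; x(13) = 17; x(14) = 26; x(15) = 29; x(16) = 22; x(17) = 9.
Since (x(16), x(17)) = (x(0), x(1)) = (22, 9) (two consecutive terms determine the rest), the sequence is periodic with period 16.
(233 - 0) mod 16 = 9, so x(233) = x(9) = 25.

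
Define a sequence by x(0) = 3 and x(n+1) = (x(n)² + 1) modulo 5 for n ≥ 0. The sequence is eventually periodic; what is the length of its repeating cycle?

3

Listing terms: x(0) = 3,  x(1) = 0,  x(2) = 1,  x(3) = 2,  x(4) = 0.
Since x(4) = x(1) = 0, the sequence is eventually periodic: after a pre-period of length 1 it cycles with period 3.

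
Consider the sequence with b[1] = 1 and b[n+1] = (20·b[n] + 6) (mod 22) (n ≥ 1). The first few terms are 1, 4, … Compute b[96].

12

b[1] = 1, b[2] = 4, b[3] = 20, b[4] = 10, b[5] = 8, b[6] = 12, b[7] = 4.
Since b[7] = b[2] = 4, the sequence is eventually periodic: after a pre-period of length 1 it cycles with period 5.
For n ≥ 2, b[n] depends only on (n - 2) mod 5. (96 - 2) mod 5 = 4, so b[96] = b[6] = 12.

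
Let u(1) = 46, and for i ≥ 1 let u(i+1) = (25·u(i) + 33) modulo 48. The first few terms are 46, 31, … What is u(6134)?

19

Listing terms: u(1) = 46,  u(2) = 31,  u(3) = 40,  u(4) = 25,  u(5) = 34,  u(6) = 19,  u(7) = 28,  u(8) = 13,  u(9) = 22,  u(10) = 7,  u(11) = 16,  u(12) = 1,  u(13) = 10,  u(14) = 43,  u(15) = 4,  u(16) = 37,  u(17) = 46.
The sequence repeats with period 16.
(6134 - 1) mod 16 = 5, so u(6134) = u(6) = 19.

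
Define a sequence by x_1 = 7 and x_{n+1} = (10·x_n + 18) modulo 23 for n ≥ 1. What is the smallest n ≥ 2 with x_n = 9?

Listing terms: x_1 = 7,  x_2 = 19,  x_3 = 1,  x_4 = 5,  x_5 = 22,  x_6 = 8,  x_7 = 6,  x_8 = 9,  x_9 = 16,  x_{10} = 17,  x_{11} = 4,  x_{12} = 12,  x_{13} = 0,  x_{14} = 18,  x_{15} = 14,  x_{16} = 20,  x_{17} = 11,  x_{18} = 13,  x_{19} = 10,  x_{20} = 3,  x_{21} = 2,  x_{22} = 15,  x_{23} = 7.
Since x_{23} = x_1 = 7, the sequence is periodic with period 22.
The value 9 first appears (with n ≥ 2) at x_8.

8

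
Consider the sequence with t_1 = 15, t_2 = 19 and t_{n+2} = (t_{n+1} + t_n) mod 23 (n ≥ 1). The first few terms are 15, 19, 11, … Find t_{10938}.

Computing terms: t_1 = 15; t_2 = 19; t_3 = 11; t_4 = 7; t_5 = 18; t_6 = 2; t_7 = 20; t_8 = 22; t_9 = 19; t_{10} = 18; t_{11} = 14; t_{12} = 9; t_{13} = 0; t_{14} = 9; t_{15} = 9; t_{16} = 18; t_{17} = 4; t_{18} = 22; t_{19} = 3; t_{20} = 2; t_{21} = 5; t_{22} = 7; t_{23} = 12; t_{24} = 19; t_{25} = 8; t_{26} = 4; t_{27} = 12; t_{28} = 16; t_{29} = 5; t_{30} = 21; t_{31} = 3; t_{32} = 1; t_{33} = 4; t_{34} = 5; t_{35} = 9; t_{36} = 14; t_{37} = 0; t_{38} = 14; t_{39} = 14; t_{40} = 5; t_{41} = 19; t_{42} = 1; t_{43} = 20; t_{44} = 21; t_{45} = 18; t_{46} = 16; t_{47} = 11; t_{48} = 4; t_{49} = 15; t_{50} = 19.
Since (t_{49}, t_{50}) = (t_1, t_2) = (15, 19) (two consecutive terms determine the rest), the sequence is periodic with period 48.
So t_{10938} = t_{1 + ((10938-1) mod 48)} = t_{42} = 1.

1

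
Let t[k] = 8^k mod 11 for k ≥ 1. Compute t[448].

5

t[1] = 8,  t[2] = 9,  t[3] = 6,  t[4] = 4,  t[5] = 10,  t[6] = 3,  t[7] = 2,  t[8] = 5,  t[9] = 7,  t[10] = 1,  t[11] = 8.
Since t[11] = t[1] = 8, the sequence is periodic with period 10.
(448 - 1) mod 10 = 7, so t[448] = t[8] = 5.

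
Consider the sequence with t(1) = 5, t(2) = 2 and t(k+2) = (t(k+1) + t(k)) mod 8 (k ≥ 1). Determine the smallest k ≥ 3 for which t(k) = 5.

10

Computing terms: t(1) = 5, t(2) = 2, t(3) = 7, t(4) = 1, t(5) = 0, t(6) = 1, t(7) = 1, t(8) = 2, t(9) = 3, t(10) = 5, t(11) = 0, t(12) = 5, t(13) = 5, t(14) = 2.
The sequence repeats with period 12.
The value 5 first appears (with k ≥ 3) at t(10).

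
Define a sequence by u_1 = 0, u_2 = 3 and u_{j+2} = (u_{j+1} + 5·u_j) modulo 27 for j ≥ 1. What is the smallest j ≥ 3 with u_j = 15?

Listing terms: u_1 = 0,  u_2 = 3,  u_3 = 3,  u_4 = 18,  u_5 = 6,  u_6 = 15,  u_7 = 18,  u_8 = 12,  u_9 = 21,  u_{10} = 0,  u_{11} = 24,  u_{12} = 24,  u_{13} = 9,  u_{14} = 21,  u_{15} = 12,  u_{16} = 9,  u_{17} = 15,  u_{18} = 6,  u_{19} = 0,  u_{20} = 3.
The sequence repeats with period 18.
The value 15 first appears (with j ≥ 3) at u_6.

6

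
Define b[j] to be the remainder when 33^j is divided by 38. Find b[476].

23

We have b[0] = 1, b[1] = 33, b[2] = 25, b[3] = 27, b[4] = 17, b[5] = 29, b[6] = 7, b[7] = 3, b[8] = 23, b[9] = 37, b[10] = 5, b[11] = 13, b[12] = 11, b[13] = 21, b[14] = 9, b[15] = 31, b[16] = 35, b[17] = 15, b[18] = 1.
Since b[18] = b[0] = 1, the sequence is periodic with period 18.
So b[476] = b[0 + ((476-0) mod 18)] = b[8] = 23.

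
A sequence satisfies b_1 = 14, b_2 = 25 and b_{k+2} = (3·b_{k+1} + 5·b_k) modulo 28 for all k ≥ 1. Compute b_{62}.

b_1 = 14, b_2 = 25, b_3 = 5, b_4 = 0, b_5 = 25, b_6 = 19, b_7 = 14, b_8 = 25.
The sequence repeats with period 6.
So b_{62} = b_{1 + ((62-1) mod 6)} = b_2 = 25.

25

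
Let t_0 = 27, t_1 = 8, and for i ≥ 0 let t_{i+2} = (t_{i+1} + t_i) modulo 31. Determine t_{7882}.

Listing terms: t_0 = 27; t_1 = 8; t_2 = 4; t_3 = 12; t_4 = 16; t_5 = 28; t_6 = 13; t_7 = 10; t_8 = 23; t_9 = 2; t_{10} = 25; t_{11} = 27; t_{12} = 21; t_{13} = 17; t_{14} = 7; t_{15} = 24; t_{16} = 0; t_{17} = 24; t_{18} = 24; t_{19} = 17; t_{20} = 10; t_{21} = 27; t_{22} = 6; t_{23} = 2; t_{24} = 8; t_{25} = 10; t_{26} = 18; t_{27} = 28; t_{28} = 15; t_{29} = 12; t_{30} = 27; t_{31} = 8.
Since (t_{30}, t_{31}) = (t_0, t_1) = (27, 8) (two consecutive terms determine the rest), the sequence is periodic with period 30.
So t_{7882} = t_{0 + ((7882-0) mod 30)} = t_{22} = 6.

6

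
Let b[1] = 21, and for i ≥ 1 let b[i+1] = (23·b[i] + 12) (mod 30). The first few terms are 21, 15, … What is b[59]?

27

b[1] = 21,  b[2] = 15,  b[3] = 27,  b[4] = 3,  b[5] = 21.
Since b[5] = b[1] = 21, the sequence is periodic with period 4.
(59 - 1) mod 4 = 2, so b[59] = b[3] = 27.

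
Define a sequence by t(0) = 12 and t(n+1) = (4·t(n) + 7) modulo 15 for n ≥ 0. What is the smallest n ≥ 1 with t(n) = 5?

We have t(0) = 12,  t(1) = 10,  t(2) = 2,  t(3) = 0,  t(4) = 7,  t(5) = 5,  t(6) = 12.
Since t(6) = t(0) = 12, the sequence is periodic with period 6.
The value 5 first appears (with n ≥ 1) at t(5).

5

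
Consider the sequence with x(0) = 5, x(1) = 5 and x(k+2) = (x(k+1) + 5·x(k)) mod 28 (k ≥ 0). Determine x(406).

13

We have x(0) = 5, x(1) = 5, x(2) = 2, x(3) = 27, x(4) = 9, x(5) = 4, x(6) = 21, x(7) = 13, x(8) = 6, x(9) = 15, x(10) = 17, x(11) = 8, x(12) = 9, x(13) = 21, x(14) = 10, x(15) = 3, x(16) = 25, x(17) = 12, x(18) = 25, x(19) = 1, x(20) = 14, x(21) = 19, x(22) = 5, x(23) = 16, x(24) = 13, x(25) = 9, x(26) = 18, x(27) = 7, x(28) = 13, x(29) = 20, x(30) = 1, x(31) = 17, x(32) = 22, x(33) = 23, x(34) = 21, x(35) = 24, x(36) = 17, x(37) = 25, x(38) = 26, x(39) = 11, x(40) = 1, x(41) = 0, x(42) = 5, x(43) = 5.
The sequence repeats with period 42.
(406 - 0) mod 42 = 28, so x(406) = x(28) = 13.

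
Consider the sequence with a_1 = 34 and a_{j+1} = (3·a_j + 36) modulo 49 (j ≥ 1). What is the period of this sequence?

We have a_1 = 34,  a_2 = 40,  a_3 = 9,  a_4 = 14,  a_5 = 29,  a_6 = 25,  a_7 = 13,  a_8 = 26,  a_9 = 16,  a_{10} = 35,  a_{11} = 43,  a_{12} = 18,  a_{13} = 41,  a_{14} = 12,  a_{15} = 23,  a_{16} = 7,  a_{17} = 8,  a_{18} = 11,  a_{19} = 20,  a_{20} = 47,  a_{21} = 30,  a_{22} = 28,  a_{23} = 22,  a_{24} = 4,  a_{25} = 48,  a_{26} = 33,  a_{27} = 37,  a_{28} = 0,  a_{29} = 36,  a_{30} = 46,  a_{31} = 27,  a_{32} = 19,  a_{33} = 44,  a_{34} = 21,  a_{35} = 1,  a_{36} = 39,  a_{37} = 6,  a_{38} = 5,  a_{39} = 2,  a_{40} = 42,  a_{41} = 15,  a_{42} = 32,  a_{43} = 34.
The sequence repeats with period 42.

42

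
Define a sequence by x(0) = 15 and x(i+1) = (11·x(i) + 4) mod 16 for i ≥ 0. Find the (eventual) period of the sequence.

We have x(0) = 15; x(1) = 9; x(2) = 7; x(3) = 1; x(4) = 15.
The sequence repeats with period 4.

4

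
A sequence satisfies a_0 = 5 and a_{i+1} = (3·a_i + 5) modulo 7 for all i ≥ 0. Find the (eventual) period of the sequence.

6

Listing terms: a_0 = 5,  a_1 = 6,  a_2 = 2,  a_3 = 4,  a_4 = 3,  a_5 = 0,  a_6 = 5.
The sequence repeats with period 6.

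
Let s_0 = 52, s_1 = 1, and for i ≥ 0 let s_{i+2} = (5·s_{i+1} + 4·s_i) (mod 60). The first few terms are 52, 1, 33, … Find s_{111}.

29

Listing terms: s_0 = 52, s_1 = 1, s_2 = 33, s_3 = 49, s_4 = 17, s_5 = 41, s_6 = 33, s_7 = 29, s_8 = 37, s_9 = 1, s_{10} = 33.
Since (s_9, s_{10}) = (s_1, s_2) = (1, 33) (two consecutive terms determine the rest), the sequence is eventually periodic: after a pre-period of length 1 it cycles with period 8.
For i ≥ 1, s_i depends only on (i - 1) mod 8. (111 - 1) mod 8 = 6, so s_{111} = s_7 = 29.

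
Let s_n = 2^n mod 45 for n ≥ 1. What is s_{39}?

8

Listing terms: s_1 = 2, s_2 = 4, s_3 = 8, s_4 = 16, s_5 = 32, s_6 = 19, s_7 = 38, s_8 = 31, s_9 = 17, s_{10} = 34, s_{11} = 23, s_{12} = 1, s_{13} = 2.
The sequence repeats with period 12.
(39 - 1) mod 12 = 2, so s_{39} = s_3 = 8.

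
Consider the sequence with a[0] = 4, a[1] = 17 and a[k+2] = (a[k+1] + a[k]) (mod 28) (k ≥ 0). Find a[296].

We have a[0] = 4,  a[1] = 17,  a[2] = 21,  a[3] = 10,  a[4] = 3,  a[5] = 13,  a[6] = 16,  a[7] = 1,  a[8] = 17,  a[9] = 18,  a[10] = 7,  a[11] = 25,  a[12] = 4,  a[13] = 1,  a[14] = 5,  a[15] = 6,  a[16] = 11,  a[17] = 17,  a[18] = 0,  a[19] = 17,  a[20] = 17,  a[21] = 6,  a[22] = 23,  a[23] = 1,  a[24] = 24,  a[25] = 25,  a[26] = 21,  a[27] = 18,  a[28] = 11,  a[29] = 1,  a[30] = 12,  a[31] = 13,  a[32] = 25,  a[33] = 10,  a[34] = 7,  a[35] = 17,  a[36] = 24,  a[37] = 13,  a[38] = 9,  a[39] = 22,  a[40] = 3,  a[41] = 25,  a[42] = 0,  a[43] = 25,  a[44] = 25,  a[45] = 22,  a[46] = 19,  a[47] = 13,  a[48] = 4,  a[49] = 17.
Since (a[48], a[49]) = (a[0], a[1]) = (4, 17) (two consecutive terms determine the rest), the sequence is periodic with period 48.
(296 - 0) mod 48 = 8, so a[296] = a[8] = 17.

17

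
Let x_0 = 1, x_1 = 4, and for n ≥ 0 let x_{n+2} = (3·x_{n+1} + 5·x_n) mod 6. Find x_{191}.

Listing terms: x_0 = 1; x_1 = 4; x_2 = 5; x_3 = 5; x_4 = 4; x_5 = 1; x_6 = 5; x_7 = 2; x_8 = 1; x_9 = 1; x_{10} = 2; x_{11} = 5; x_{12} = 1; x_{13} = 4.
Since (x_{12}, x_{13}) = (x_0, x_1) = (1, 4) (two consecutive terms determine the rest), the sequence is periodic with period 12.
So x_{191} = x_{0 + ((191-0) mod 12)} = x_{11} = 5.

5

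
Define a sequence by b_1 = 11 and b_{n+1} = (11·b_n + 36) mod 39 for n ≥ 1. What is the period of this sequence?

12

Listing terms: b_1 = 11,  b_2 = 1,  b_3 = 8,  b_4 = 7,  b_5 = 35,  b_6 = 31,  b_7 = 26,  b_8 = 10,  b_9 = 29,  b_{10} = 4,  b_{11} = 2,  b_{12} = 19,  b_{13} = 11.
Since b_{13} = b_1 = 11, the sequence is periodic with period 12.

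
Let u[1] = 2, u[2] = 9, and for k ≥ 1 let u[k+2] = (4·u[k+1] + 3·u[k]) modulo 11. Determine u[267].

We have u[1] = 2, u[2] = 9, u[3] = 9, u[4] = 8, u[5] = 4, u[6] = 7, u[7] = 7, u[8] = 5, u[9] = 8, u[10] = 3, u[11] = 3, u[12] = 10, u[13] = 5, u[14] = 6, u[15] = 6, u[16] = 9, u[17] = 10, u[18] = 1, u[19] = 1, u[20] = 7, u[21] = 9, u[22] = 2, u[23] = 2, u[24] = 3, u[25] = 7, u[26] = 4, u[27] = 4, u[28] = 6, u[29] = 3, u[30] = 8, u[31] = 8, u[32] = 1, u[33] = 6, u[34] = 5, u[35] = 5, u[36] = 2, u[37] = 1, u[38] = 10, u[39] = 10, u[40] = 4, u[41] = 2, u[42] = 9.
Since (u[41], u[42]) = (u[1], u[2]) = (2, 9) (two consecutive terms determine the rest), the sequence is periodic with period 40.
So u[267] = u[1 + ((267-1) mod 40)] = u[27] = 4.

4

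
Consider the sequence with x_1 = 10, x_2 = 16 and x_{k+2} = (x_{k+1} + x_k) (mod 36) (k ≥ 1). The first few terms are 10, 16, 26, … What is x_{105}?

34

x_1 = 10, x_2 = 16, x_3 = 26, x_4 = 6, x_5 = 32, x_6 = 2, x_7 = 34, x_8 = 0, x_9 = 34, x_{10} = 34, x_{11} = 32, x_{12} = 30, x_{13} = 26, x_{14} = 20, x_{15} = 10, x_{16} = 30, x_{17} = 4, x_{18} = 34, x_{19} = 2, x_{20} = 0, x_{21} = 2, x_{22} = 2, x_{23} = 4, x_{24} = 6, x_{25} = 10, x_{26} = 16.
Since (x_{25}, x_{26}) = (x_1, x_2) = (10, 16) (two consecutive terms determine the rest), the sequence is periodic with period 24.
So x_{105} = x_{1 + ((105-1) mod 24)} = x_9 = 34.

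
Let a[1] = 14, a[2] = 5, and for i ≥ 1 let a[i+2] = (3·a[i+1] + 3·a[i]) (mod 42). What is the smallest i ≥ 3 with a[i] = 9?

a[1] = 14; a[2] = 5; a[3] = 15; a[4] = 18; a[5] = 15; a[6] = 15; a[7] = 6; a[8] = 21; a[9] = 39; a[10] = 12; a[11] = 27; a[12] = 33; a[13] = 12; a[14] = 9; a[15] = 21; a[16] = 6; a[17] = 39; a[18] = 9; a[19] = 18; a[20] = 39; a[21] = 3; a[22] = 0; a[23] = 9; a[24] = 27; a[25] = 24; a[26] = 27; a[27] = 27; a[28] = 36; a[29] = 21; a[30] = 3; a[31] = 30; a[32] = 15; a[33] = 9; a[34] = 30; a[35] = 33; a[36] = 21; a[37] = 36; a[38] = 3; a[39] = 33; a[40] = 24; a[41] = 3; a[42] = 39; a[43] = 0; a[44] = 33; a[45] = 15; a[46] = 18.
Since (a[45], a[46]) = (a[3], a[4]) = (15, 18) (two consecutive terms determine the rest), the sequence is eventually periodic: after a pre-period of length 2 it cycles with period 42.
The value 9 first appears (with i ≥ 3) at a[14].

14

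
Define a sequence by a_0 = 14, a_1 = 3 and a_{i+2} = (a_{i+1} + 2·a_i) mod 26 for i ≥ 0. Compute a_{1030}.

Computing terms: a_0 = 14,  a_1 = 3,  a_2 = 5,  a_3 = 11,  a_4 = 21,  a_5 = 17,  a_6 = 7,  a_7 = 15,  a_8 = 3,  a_9 = 7,  a_{10} = 13,  a_{11} = 1,  a_{12} = 1,  a_{13} = 3,  a_{14} = 5.
Since (a_{13}, a_{14}) = (a_1, a_2) = (3, 5) (two consecutive terms determine the rest), the sequence is eventually periodic: after a pre-period of length 1 it cycles with period 12.
For i ≥ 1, a_i depends only on (i - 1) mod 12. (1030 - 1) mod 12 = 9, so a_{1030} = a_{10} = 13.

13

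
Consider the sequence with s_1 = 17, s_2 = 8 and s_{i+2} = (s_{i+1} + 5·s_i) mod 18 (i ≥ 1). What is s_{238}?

7

Computing terms: s_1 = 17, s_2 = 8, s_3 = 3, s_4 = 7, s_5 = 4, s_6 = 3, s_7 = 5, s_8 = 2, s_9 = 9, s_{10} = 1, s_{11} = 10, s_{12} = 15, s_{13} = 11, s_{14} = 14, s_{15} = 15, s_{16} = 13, s_{17} = 16, s_{18} = 9, s_{19} = 17, s_{20} = 8.
The sequence repeats with period 18.
So s_{238} = s_{1 + ((238-1) mod 18)} = s_4 = 7.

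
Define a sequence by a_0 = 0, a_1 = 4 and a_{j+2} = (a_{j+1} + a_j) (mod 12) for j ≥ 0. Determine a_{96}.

Computing terms: a_0 = 0,  a_1 = 4,  a_2 = 4,  a_3 = 8,  a_4 = 0,  a_5 = 8,  a_6 = 8,  a_7 = 4,  a_8 = 0,  a_9 = 4.
Since (a_8, a_9) = (a_0, a_1) = (0, 4) (two consecutive terms determine the rest), the sequence is periodic with period 8.
(96 - 0) mod 8 = 0, so a_{96} = a_0 = 0.

0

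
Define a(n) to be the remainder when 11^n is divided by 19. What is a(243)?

a(1) = 11; a(2) = 7; a(3) = 1; a(4) = 11.
The sequence repeats with period 3.
(243 - 1) mod 3 = 2, so a(243) = a(3) = 1.

1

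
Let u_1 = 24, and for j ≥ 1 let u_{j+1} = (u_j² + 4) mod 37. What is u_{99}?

0

u_1 = 24; u_2 = 25; u_3 = 0; u_4 = 4; u_5 = 20; u_6 = 34; u_7 = 13; u_8 = 25.
Since u_8 = u_2 = 25, the sequence is eventually periodic: after a pre-period of length 1 it cycles with period 6.
For j ≥ 2, u_j depends only on (j - 2) mod 6. (99 - 2) mod 6 = 1, so u_{99} = u_3 = 0.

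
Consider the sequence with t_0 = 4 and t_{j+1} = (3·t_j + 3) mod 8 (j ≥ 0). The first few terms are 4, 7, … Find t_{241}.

Computing terms: t_0 = 4, t_1 = 7, t_2 = 0, t_3 = 3, t_4 = 4.
The sequence repeats with period 4.
(241 - 0) mod 4 = 1, so t_{241} = t_1 = 7.

7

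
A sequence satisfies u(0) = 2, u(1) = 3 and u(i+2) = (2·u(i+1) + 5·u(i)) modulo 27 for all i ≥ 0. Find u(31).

u(0) = 2,  u(1) = 3,  u(2) = 16,  u(3) = 20,  u(4) = 12,  u(5) = 16,  u(6) = 11,  u(7) = 21,  u(8) = 16,  u(9) = 2,  u(10) = 3.
The sequence repeats with period 9.
So u(31) = u(0 + ((31-0) mod 9)) = u(4) = 12.

12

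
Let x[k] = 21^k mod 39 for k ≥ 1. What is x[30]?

x[1] = 21,  x[2] = 12,  x[3] = 18,  x[4] = 27,  x[5] = 21.
Since x[5] = x[1] = 21, the sequence is periodic with period 4.
So x[30] = x[1 + ((30-1) mod 4)] = x[2] = 12.

12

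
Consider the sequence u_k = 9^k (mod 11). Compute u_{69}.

5

u_1 = 9,  u_2 = 4,  u_3 = 3,  u_4 = 5,  u_5 = 1,  u_6 = 9.
Since u_6 = u_1 = 9, the sequence is periodic with period 5.
(69 - 1) mod 5 = 3, so u_{69} = u_4 = 5.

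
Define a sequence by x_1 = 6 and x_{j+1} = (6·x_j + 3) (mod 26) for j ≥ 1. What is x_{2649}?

1

Computing terms: x_1 = 6; x_2 = 13; x_3 = 3; x_4 = 21; x_5 = 25; x_6 = 23; x_7 = 11; x_8 = 17; x_9 = 1; x_{10} = 9; x_{11} = 5; x_{12} = 7; x_{13} = 19; x_{14} = 13.
Since x_{14} = x_2 = 13, the sequence is eventually periodic: after a pre-period of length 1 it cycles with period 12.
For j ≥ 2, x_j depends only on (j - 2) mod 12. (2649 - 2) mod 12 = 7, so x_{2649} = x_9 = 1.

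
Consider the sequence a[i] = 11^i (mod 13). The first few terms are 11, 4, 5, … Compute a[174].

a[1] = 11, a[2] = 4, a[3] = 5, a[4] = 3, a[5] = 7, a[6] = 12, a[7] = 2, a[8] = 9, a[9] = 8, a[10] = 10, a[11] = 6, a[12] = 1, a[13] = 11.
Since a[13] = a[1] = 11, the sequence is periodic with period 12.
(174 - 1) mod 12 = 5, so a[174] = a[6] = 12.

12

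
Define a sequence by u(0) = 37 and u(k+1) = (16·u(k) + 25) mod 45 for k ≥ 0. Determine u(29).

42

Computing terms: u(0) = 37; u(1) = 32; u(2) = 42; u(3) = 22; u(4) = 17; u(5) = 27; u(6) = 7; u(7) = 2; u(8) = 12; u(9) = 37.
The sequence repeats with period 9.
(29 - 0) mod 9 = 2, so u(29) = u(2) = 42.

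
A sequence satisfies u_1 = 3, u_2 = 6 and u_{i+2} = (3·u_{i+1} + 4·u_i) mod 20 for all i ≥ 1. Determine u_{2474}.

Computing terms: u_1 = 3; u_2 = 6; u_3 = 10; u_4 = 14; u_5 = 2; u_6 = 2; u_7 = 14; u_8 = 10; u_9 = 6; u_{10} = 18; u_{11} = 18; u_{12} = 6; u_{13} = 10.
Since (u_{12}, u_{13}) = (u_2, u_3) = (6, 10) (two consecutive terms determine the rest), the sequence is eventually periodic: after a pre-period of length 1 it cycles with period 10.
For i ≥ 2, u_i depends only on (i - 2) mod 10. (2474 - 2) mod 10 = 2, so u_{2474} = u_4 = 14.

14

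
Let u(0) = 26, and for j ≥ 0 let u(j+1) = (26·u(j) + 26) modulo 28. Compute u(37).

u(0) = 26, u(1) = 2, u(2) = 22, u(3) = 10, u(4) = 6, u(5) = 14, u(6) = 26.
The sequence repeats with period 6.
So u(37) = u(0 + ((37-0) mod 6)) = u(1) = 2.

2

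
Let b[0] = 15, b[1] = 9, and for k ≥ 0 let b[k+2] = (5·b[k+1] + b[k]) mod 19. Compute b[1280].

b[0] = 15,  b[1] = 9,  b[2] = 3,  b[3] = 5,  b[4] = 9,  b[5] = 12,  b[6] = 12,  b[7] = 15,  b[8] = 11,  b[9] = 13,  b[10] = 0,  b[11] = 13,  b[12] = 8,  b[13] = 15,  b[14] = 7,  b[15] = 12,  b[16] = 10,  b[17] = 5,  b[18] = 16,  b[19] = 9,  b[20] = 4,  b[21] = 10,  b[22] = 16,  b[23] = 14,  b[24] = 10,  b[25] = 7,  b[26] = 7,  b[27] = 4,  b[28] = 8,  b[29] = 6,  b[30] = 0,  b[31] = 6,  b[32] = 11,  b[33] = 4,  b[34] = 12,  b[35] = 7,  b[36] = 9,  b[37] = 14,  b[38] = 3,  b[39] = 10,  b[40] = 15,  b[41] = 9.
The sequence repeats with period 40.
So b[1280] = b[0 + ((1280-0) mod 40)] = b[0] = 15.

15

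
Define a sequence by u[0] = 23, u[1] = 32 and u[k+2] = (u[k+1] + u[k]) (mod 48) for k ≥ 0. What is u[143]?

9

Computing terms: u[0] = 23,  u[1] = 32,  u[2] = 7,  u[3] = 39,  u[4] = 46,  u[5] = 37,  u[6] = 35,  u[7] = 24,  u[8] = 11,  u[9] = 35,  u[10] = 46,  u[11] = 33,  u[12] = 31,  u[13] = 16,  u[14] = 47,  u[15] = 15,  u[16] = 14,  u[17] = 29,  u[18] = 43,  u[19] = 24,  u[20] = 19,  u[21] = 43,  u[22] = 14,  u[23] = 9,  u[24] = 23,  u[25] = 32.
The sequence repeats with period 24.
So u[143] = u[0 + ((143-0) mod 24)] = u[23] = 9.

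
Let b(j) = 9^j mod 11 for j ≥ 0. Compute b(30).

1

Listing terms: b(0) = 1, b(1) = 9, b(2) = 4, b(3) = 3, b(4) = 5, b(5) = 1.
Since b(5) = b(0) = 1, the sequence is periodic with period 5.
So b(30) = b(0 + ((30-0) mod 5)) = b(0) = 1.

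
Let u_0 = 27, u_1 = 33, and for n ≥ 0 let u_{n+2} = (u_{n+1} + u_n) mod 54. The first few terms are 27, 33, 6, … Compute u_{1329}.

15

Computing terms: u_0 = 27, u_1 = 33, u_2 = 6, u_3 = 39, u_4 = 45, u_5 = 30, u_6 = 21, u_7 = 51, u_8 = 18, u_9 = 15, u_{10} = 33, u_{11} = 48, u_{12} = 27, u_{13} = 21, u_{14} = 48, u_{15} = 15, u_{16} = 9, u_{17} = 24, u_{18} = 33, u_{19} = 3, u_{20} = 36, u_{21} = 39, u_{22} = 21, u_{23} = 6, u_{24} = 27, u_{25} = 33.
Since (u_{24}, u_{25}) = (u_0, u_1) = (27, 33) (two consecutive terms determine the rest), the sequence is periodic with period 24.
So u_{1329} = u_{0 + ((1329-0) mod 24)} = u_9 = 15.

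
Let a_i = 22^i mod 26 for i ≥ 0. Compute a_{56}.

We have a_0 = 1, a_1 = 22, a_2 = 16, a_3 = 14, a_4 = 22.
Since a_4 = a_1 = 22, the sequence is eventually periodic: after a pre-period of length 1 it cycles with period 3.
For i ≥ 1, a_i depends only on (i - 1) mod 3. (56 - 1) mod 3 = 1, so a_{56} = a_2 = 16.

16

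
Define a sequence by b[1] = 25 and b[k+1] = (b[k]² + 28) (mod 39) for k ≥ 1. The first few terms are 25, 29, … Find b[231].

11

We have b[1] = 25; b[2] = 29; b[3] = 11; b[4] = 32; b[5] = 38; b[6] = 29.
Since b[6] = b[2] = 29, the sequence is eventually periodic: after a pre-period of length 1 it cycles with period 4.
For k ≥ 2, b[k] depends only on (k - 2) mod 4. (231 - 2) mod 4 = 1, so b[231] = b[3] = 11.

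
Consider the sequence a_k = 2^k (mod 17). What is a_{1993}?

We have a_1 = 2; a_2 = 4; a_3 = 8; a_4 = 16; a_5 = 15; a_6 = 13; a_7 = 9; a_8 = 1; a_9 = 2.
Since a_9 = a_1 = 2, the sequence is periodic with period 8.
(1993 - 1) mod 8 = 0, so a_{1993} = a_1 = 2.

2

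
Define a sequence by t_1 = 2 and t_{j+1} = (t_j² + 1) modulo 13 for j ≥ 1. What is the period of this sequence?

We have t_1 = 2; t_2 = 5; t_3 = 0; t_4 = 1; t_5 = 2.
Since t_5 = t_1 = 2, the sequence is periodic with period 4.

4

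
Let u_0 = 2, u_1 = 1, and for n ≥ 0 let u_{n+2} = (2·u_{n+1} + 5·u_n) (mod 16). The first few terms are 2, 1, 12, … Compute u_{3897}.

9

Listing terms: u_0 = 2,  u_1 = 1,  u_2 = 12,  u_3 = 13,  u_4 = 6,  u_5 = 13,  u_6 = 8,  u_7 = 1,  u_8 = 10,  u_9 = 9,  u_{10} = 4,  u_{11} = 5,  u_{12} = 14,  u_{13} = 5,  u_{14} = 0,  u_{15} = 9,  u_{16} = 2,  u_{17} = 1.
Since (u_{16}, u_{17}) = (u_0, u_1) = (2, 1) (two consecutive terms determine the rest), the sequence is periodic with period 16.
So u_{3897} = u_{0 + ((3897-0) mod 16)} = u_9 = 9.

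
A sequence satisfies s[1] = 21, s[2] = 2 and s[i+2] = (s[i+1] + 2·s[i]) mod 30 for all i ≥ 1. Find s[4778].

2

We have s[1] = 21; s[2] = 2; s[3] = 14; s[4] = 18; s[5] = 16; s[6] = 22; s[7] = 24; s[8] = 8; s[9] = 26; s[10] = 12; s[11] = 4; s[12] = 28; s[13] = 6; s[14] = 2; s[15] = 14.
Since (s[14], s[15]) = (s[2], s[3]) = (2, 14) (two consecutive terms determine the rest), the sequence is eventually periodic: after a pre-period of length 1 it cycles with period 12.
For i ≥ 2, s[i] depends only on (i - 2) mod 12. (4778 - 2) mod 12 = 0, so s[4778] = s[2] = 2.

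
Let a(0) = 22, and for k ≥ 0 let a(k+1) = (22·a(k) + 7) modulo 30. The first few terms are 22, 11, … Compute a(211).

5

Listing terms: a(0) = 22,  a(1) = 11,  a(2) = 9,  a(3) = 25,  a(4) = 17,  a(5) = 21,  a(6) = 19,  a(7) = 5,  a(8) = 27,  a(9) = 1,  a(10) = 29,  a(11) = 15,  a(12) = 7,  a(13) = 11.
Since a(13) = a(1) = 11, the sequence is eventually periodic: after a pre-period of length 1 it cycles with period 12.
For k ≥ 1, a(k) depends only on (k - 1) mod 12. (211 - 1) mod 12 = 6, so a(211) = a(7) = 5.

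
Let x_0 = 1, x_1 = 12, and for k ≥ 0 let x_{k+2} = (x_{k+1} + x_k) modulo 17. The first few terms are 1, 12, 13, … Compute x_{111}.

Computing terms: x_0 = 1,  x_1 = 12,  x_2 = 13,  x_3 = 8,  x_4 = 4,  x_5 = 12,  x_6 = 16,  x_7 = 11,  x_8 = 10,  x_9 = 4,  x_{10} = 14,  x_{11} = 1,  x_{12} = 15,  x_{13} = 16,  x_{14} = 14,  x_{15} = 13,  x_{16} = 10,  x_{17} = 6,  x_{18} = 16,  x_{19} = 5,  x_{20} = 4,  x_{21} = 9,  x_{22} = 13,  x_{23} = 5,  x_{24} = 1,  x_{25} = 6,  x_{26} = 7,  x_{27} = 13,  x_{28} = 3,  x_{29} = 16,  x_{30} = 2,  x_{31} = 1,  x_{32} = 3,  x_{33} = 4,  x_{34} = 7,  x_{35} = 11,  x_{36} = 1,  x_{37} = 12.
Since (x_{36}, x_{37}) = (x_0, x_1) = (1, 12) (two consecutive terms determine the rest), the sequence is periodic with period 36.
(111 - 0) mod 36 = 3, so x_{111} = x_3 = 8.

8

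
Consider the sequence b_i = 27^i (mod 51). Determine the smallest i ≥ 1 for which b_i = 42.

14

Listing terms: b_0 = 1,  b_1 = 27,  b_2 = 15,  b_3 = 48,  b_4 = 21,  b_5 = 6,  b_6 = 9,  b_7 = 39,  b_8 = 33,  b_9 = 24,  b_{10} = 36,  b_{11} = 3,  b_{12} = 30,  b_{13} = 45,  b_{14} = 42,  b_{15} = 12,  b_{16} = 18,  b_{17} = 27.
Since b_{17} = b_1 = 27, the sequence is eventually periodic: after a pre-period of length 1 it cycles with period 16.
The value 42 first appears (with i ≥ 1) at b_{14}.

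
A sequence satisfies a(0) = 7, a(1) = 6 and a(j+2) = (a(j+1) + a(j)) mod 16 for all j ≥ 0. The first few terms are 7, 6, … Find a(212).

Listing terms: a(0) = 7; a(1) = 6; a(2) = 13; a(3) = 3; a(4) = 0; a(5) = 3; a(6) = 3; a(7) = 6; a(8) = 9; a(9) = 15; a(10) = 8; a(11) = 7; a(12) = 15; a(13) = 6; a(14) = 5; a(15) = 11; a(16) = 0; a(17) = 11; a(18) = 11; a(19) = 6; a(20) = 1; a(21) = 7; a(22) = 8; a(23) = 15; a(24) = 7; a(25) = 6.
Since (a(24), a(25)) = (a(0), a(1)) = (7, 6) (two consecutive terms determine the rest), the sequence is periodic with period 24.
(212 - 0) mod 24 = 20, so a(212) = a(20) = 1.

1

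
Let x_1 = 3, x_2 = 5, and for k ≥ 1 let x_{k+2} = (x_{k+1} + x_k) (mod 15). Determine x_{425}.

6

Listing terms: x_1 = 3; x_2 = 5; x_3 = 8; x_4 = 13; x_5 = 6; x_6 = 4; x_7 = 10; x_8 = 14; x_9 = 9; x_{10} = 8; x_{11} = 2; x_{12} = 10; x_{13} = 12; x_{14} = 7; x_{15} = 4; x_{16} = 11; x_{17} = 0; x_{18} = 11; x_{19} = 11; x_{20} = 7; x_{21} = 3; x_{22} = 10; x_{23} = 13; x_{24} = 8; x_{25} = 6; x_{26} = 14; x_{27} = 5; x_{28} = 4; x_{29} = 9; x_{30} = 13; x_{31} = 7; x_{32} = 5; x_{33} = 12; x_{34} = 2; x_{35} = 14; x_{36} = 1; x_{37} = 0; x_{38} = 1; x_{39} = 1; x_{40} = 2; x_{41} = 3; x_{42} = 5.
The sequence repeats with period 40.
(425 - 1) mod 40 = 24, so x_{425} = x_{25} = 6.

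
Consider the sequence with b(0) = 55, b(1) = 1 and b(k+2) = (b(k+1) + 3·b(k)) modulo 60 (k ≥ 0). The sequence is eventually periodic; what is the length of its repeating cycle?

24

We have b(0) = 55; b(1) = 1; b(2) = 46; b(3) = 49; b(4) = 7; b(5) = 34; b(6) = 55; b(7) = 37; b(8) = 22; b(9) = 13; b(10) = 19; b(11) = 58; b(12) = 55; b(13) = 49; b(14) = 34; b(15) = 1; b(16) = 43; b(17) = 46; b(18) = 55; b(19) = 13; b(20) = 58; b(21) = 37; b(22) = 31; b(23) = 22; b(24) = 55; b(25) = 1.
Since (b(24), b(25)) = (b(0), b(1)) = (55, 1) (two consecutive terms determine the rest), the sequence is periodic with period 24.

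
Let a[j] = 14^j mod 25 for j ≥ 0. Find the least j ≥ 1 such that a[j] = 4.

7

Listing terms: a[0] = 1,  a[1] = 14,  a[2] = 21,  a[3] = 19,  a[4] = 16,  a[5] = 24,  a[6] = 11,  a[7] = 4,  a[8] = 6,  a[9] = 9,  a[10] = 1.
The sequence repeats with period 10.
The value 4 first appears (with j ≥ 1) at a[7].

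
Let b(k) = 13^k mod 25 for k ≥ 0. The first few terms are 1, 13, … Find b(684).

11

b(0) = 1, b(1) = 13, b(2) = 19, b(3) = 22, b(4) = 11, b(5) = 18, b(6) = 9, b(7) = 17, b(8) = 21, b(9) = 23, b(10) = 24, b(11) = 12, b(12) = 6, b(13) = 3, b(14) = 14, b(15) = 7, b(16) = 16, b(17) = 8, b(18) = 4, b(19) = 2, b(20) = 1.
Since b(20) = b(0) = 1, the sequence is periodic with period 20.
So b(684) = b(0 + ((684-0) mod 20)) = b(4) = 11.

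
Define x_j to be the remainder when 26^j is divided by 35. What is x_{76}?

Listing terms: x_1 = 26, x_2 = 11, x_3 = 6, x_4 = 16, x_5 = 31, x_6 = 1, x_7 = 26.
Since x_7 = x_1 = 26, the sequence is periodic with period 6.
So x_{76} = x_{1 + ((76-1) mod 6)} = x_4 = 16.

16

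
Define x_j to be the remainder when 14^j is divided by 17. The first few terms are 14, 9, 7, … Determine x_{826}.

8

We have x_1 = 14; x_2 = 9; x_3 = 7; x_4 = 13; x_5 = 12; x_6 = 15; x_7 = 6; x_8 = 16; x_9 = 3; x_{10} = 8; x_{11} = 10; x_{12} = 4; x_{13} = 5; x_{14} = 2; x_{15} = 11; x_{16} = 1; x_{17} = 14.
The sequence repeats with period 16.
So x_{826} = x_{1 + ((826-1) mod 16)} = x_{10} = 8.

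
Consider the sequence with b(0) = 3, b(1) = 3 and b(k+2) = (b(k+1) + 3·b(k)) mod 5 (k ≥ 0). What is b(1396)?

b(0) = 3, b(1) = 3, b(2) = 2, b(3) = 1, b(4) = 2, b(5) = 0, b(6) = 1, b(7) = 1, b(8) = 4, b(9) = 2, b(10) = 4, b(11) = 0, b(12) = 2, b(13) = 2, b(14) = 3, b(15) = 4, b(16) = 3, b(17) = 0, b(18) = 4, b(19) = 4, b(20) = 1, b(21) = 3, b(22) = 1, b(23) = 0, b(24) = 3, b(25) = 3.
The sequence repeats with period 24.
So b(1396) = b(0 + ((1396-0) mod 24)) = b(4) = 2.

2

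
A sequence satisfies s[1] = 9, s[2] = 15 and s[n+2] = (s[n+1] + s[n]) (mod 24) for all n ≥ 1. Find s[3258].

6

s[1] = 9; s[2] = 15; s[3] = 0; s[4] = 15; s[5] = 15; s[6] = 6; s[7] = 21; s[8] = 3; s[9] = 0; s[10] = 3; s[11] = 3; s[12] = 6; s[13] = 9; s[14] = 15.
Since (s[13], s[14]) = (s[1], s[2]) = (9, 15) (two consecutive terms determine the rest), the sequence is periodic with period 12.
(3258 - 1) mod 12 = 5, so s[3258] = s[6] = 6.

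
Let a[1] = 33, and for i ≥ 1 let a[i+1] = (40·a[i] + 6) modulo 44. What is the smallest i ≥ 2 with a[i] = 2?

Computing terms: a[1] = 33; a[2] = 6; a[3] = 26; a[4] = 34; a[5] = 2; a[6] = 42; a[7] = 14; a[8] = 38; a[9] = 30; a[10] = 18; a[11] = 22; a[12] = 6.
Since a[12] = a[2] = 6, the sequence is eventually periodic: after a pre-period of length 1 it cycles with period 10.
The value 2 first appears (with i ≥ 2) at a[5].

5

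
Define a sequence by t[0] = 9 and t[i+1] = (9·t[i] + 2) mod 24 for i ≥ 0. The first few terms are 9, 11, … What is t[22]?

5

Computing terms: t[0] = 9,  t[1] = 11,  t[2] = 5,  t[3] = 23,  t[4] = 17,  t[5] = 11.
Since t[5] = t[1] = 11, the sequence is eventually periodic: after a pre-period of length 1 it cycles with period 4.
For i ≥ 1, t[i] depends only on (i - 1) mod 4. (22 - 1) mod 4 = 1, so t[22] = t[2] = 5.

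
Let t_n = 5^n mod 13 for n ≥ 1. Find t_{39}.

8

Listing terms: t_1 = 5; t_2 = 12; t_3 = 8; t_4 = 1; t_5 = 5.
Since t_5 = t_1 = 5, the sequence is periodic with period 4.
So t_{39} = t_{1 + ((39-1) mod 4)} = t_3 = 8.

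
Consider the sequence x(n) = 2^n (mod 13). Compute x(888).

1

Listing terms: x(1) = 2; x(2) = 4; x(3) = 8; x(4) = 3; x(5) = 6; x(6) = 12; x(7) = 11; x(8) = 9; x(9) = 5; x(10) = 10; x(11) = 7; x(12) = 1; x(13) = 2.
Since x(13) = x(1) = 2, the sequence is periodic with period 12.
(888 - 1) mod 12 = 11, so x(888) = x(12) = 1.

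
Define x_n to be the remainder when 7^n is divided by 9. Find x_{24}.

Computing terms: x_1 = 7; x_2 = 4; x_3 = 1; x_4 = 7.
The sequence repeats with period 3.
(24 - 1) mod 3 = 2, so x_{24} = x_3 = 1.

1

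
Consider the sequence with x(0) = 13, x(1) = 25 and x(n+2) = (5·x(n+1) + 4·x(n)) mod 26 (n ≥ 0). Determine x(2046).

11

Listing terms: x(0) = 13,  x(1) = 25,  x(2) = 21,  x(3) = 23,  x(4) = 17,  x(5) = 21,  x(6) = 17,  x(7) = 13,  x(8) = 3,  x(9) = 15,  x(10) = 9,  x(11) = 1,  x(12) = 15,  x(13) = 1,  x(14) = 13,  x(15) = 17,  x(16) = 7,  x(17) = 25,  x(18) = 23,  x(19) = 7,  x(20) = 23,  x(21) = 13,  x(22) = 1,  x(23) = 5,  x(24) = 3,  x(25) = 9,  x(26) = 5,  x(27) = 9,  x(28) = 13,  x(29) = 23,  x(30) = 11,  x(31) = 17,  x(32) = 25,  x(33) = 11,  x(34) = 25,  x(35) = 13,  x(36) = 9,  x(37) = 19,  x(38) = 1,  x(39) = 3,  x(40) = 19,  x(41) = 3,  x(42) = 13,  x(43) = 25.
Since (x(42), x(43)) = (x(0), x(1)) = (13, 25) (two consecutive terms determine the rest), the sequence is periodic with period 42.
So x(2046) = x(0 + ((2046-0) mod 42)) = x(30) = 11.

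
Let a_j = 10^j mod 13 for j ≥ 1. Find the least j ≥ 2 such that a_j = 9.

a_1 = 10,  a_2 = 9,  a_3 = 12,  a_4 = 3,  a_5 = 4,  a_6 = 1,  a_7 = 10.
Since a_7 = a_1 = 10, the sequence is periodic with period 6.
The value 9 first appears (with j ≥ 2) at a_2.

2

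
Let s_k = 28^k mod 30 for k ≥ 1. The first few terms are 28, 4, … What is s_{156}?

16

s_1 = 28, s_2 = 4, s_3 = 22, s_4 = 16, s_5 = 28.
The sequence repeats with period 4.
So s_{156} = s_{1 + ((156-1) mod 4)} = s_4 = 16.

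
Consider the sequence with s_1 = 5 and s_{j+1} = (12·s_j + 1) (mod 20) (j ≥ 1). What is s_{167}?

13

We have s_1 = 5, s_2 = 1, s_3 = 13, s_4 = 17, s_5 = 5.
Since s_5 = s_1 = 5, the sequence is periodic with period 4.
(167 - 1) mod 4 = 2, so s_{167} = s_3 = 13.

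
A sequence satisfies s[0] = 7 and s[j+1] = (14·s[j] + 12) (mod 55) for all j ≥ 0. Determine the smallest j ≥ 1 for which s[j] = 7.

We have s[0] = 7,  s[1] = 0,  s[2] = 12,  s[3] = 15,  s[4] = 2,  s[5] = 40,  s[6] = 22,  s[7] = 45,  s[8] = 37,  s[9] = 35,  s[10] = 7.
Since s[10] = s[0] = 7, the sequence is periodic with period 10.
The value 7 next appears (with j ≥ 1) at s[10].

10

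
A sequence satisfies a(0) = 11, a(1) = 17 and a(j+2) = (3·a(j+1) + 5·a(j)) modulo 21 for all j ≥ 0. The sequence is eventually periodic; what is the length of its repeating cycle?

12

We have a(0) = 11; a(1) = 17; a(2) = 1; a(3) = 4; a(4) = 17; a(5) = 8; a(6) = 4; a(7) = 10; a(8) = 8; a(9) = 11; a(10) = 10; a(11) = 1; a(12) = 11; a(13) = 17.
Since (a(12), a(13)) = (a(0), a(1)) = (11, 17) (two consecutive terms determine the rest), the sequence is periodic with period 12.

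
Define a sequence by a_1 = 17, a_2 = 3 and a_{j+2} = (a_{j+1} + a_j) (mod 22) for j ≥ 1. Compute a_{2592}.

14

Listing terms: a_1 = 17,  a_2 = 3,  a_3 = 20,  a_4 = 1,  a_5 = 21,  a_6 = 0,  a_7 = 21,  a_8 = 21,  a_9 = 20,  a_{10} = 19,  a_{11} = 17,  a_{12} = 14,  a_{13} = 9,  a_{14} = 1,  a_{15} = 10,  a_{16} = 11,  a_{17} = 21,  a_{18} = 10,  a_{19} = 9,  a_{20} = 19,  a_{21} = 6,  a_{22} = 3,  a_{23} = 9,  a_{24} = 12,  a_{25} = 21,  a_{26} = 11,  a_{27} = 10,  a_{28} = 21,  a_{29} = 9,  a_{30} = 8,  a_{31} = 17,  a_{32} = 3.
Since (a_{31}, a_{32}) = (a_1, a_2) = (17, 3) (two consecutive terms determine the rest), the sequence is periodic with period 30.
So a_{2592} = a_{1 + ((2592-1) mod 30)} = a_{12} = 14.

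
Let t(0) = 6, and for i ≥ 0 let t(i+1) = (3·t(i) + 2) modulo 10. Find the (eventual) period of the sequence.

We have t(0) = 6, t(1) = 0, t(2) = 2, t(3) = 8, t(4) = 6.
Since t(4) = t(0) = 6, the sequence is periodic with period 4.

4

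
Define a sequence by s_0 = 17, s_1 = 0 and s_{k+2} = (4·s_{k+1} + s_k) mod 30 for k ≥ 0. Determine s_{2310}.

Listing terms: s_0 = 17,  s_1 = 0,  s_2 = 17,  s_3 = 8,  s_4 = 19,  s_5 = 24,  s_6 = 25,  s_7 = 4,  s_8 = 11,  s_9 = 18,  s_{10} = 23,  s_{11} = 20,  s_{12} = 13,  s_{13} = 12,  s_{14} = 1,  s_{15} = 16,  s_{16} = 5,  s_{17} = 6,  s_{18} = 29,  s_{19} = 2,  s_{20} = 7,  s_{21} = 0,  s_{22} = 7,  s_{23} = 28,  s_{24} = 29,  s_{25} = 24,  s_{26} = 5,  s_{27} = 14,  s_{28} = 1,  s_{29} = 18,  s_{30} = 13,  s_{31} = 10,  s_{32} = 23,  s_{33} = 12,  s_{34} = 11,  s_{35} = 26,  s_{36} = 25,  s_{37} = 6,  s_{38} = 19,  s_{39} = 22,  s_{40} = 17,  s_{41} = 0.
Since (s_{40}, s_{41}) = (s_0, s_1) = (17, 0) (two consecutive terms determine the rest), the sequence is periodic with period 40.
So s_{2310} = s_{0 + ((2310-0) mod 40)} = s_{30} = 13.

13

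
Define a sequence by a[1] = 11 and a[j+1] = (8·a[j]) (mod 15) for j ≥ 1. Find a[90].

13

Listing terms: a[1] = 11, a[2] = 13, a[3] = 14, a[4] = 7, a[5] = 11.
Since a[5] = a[1] = 11, the sequence is periodic with period 4.
So a[90] = a[1 + ((90-1) mod 4)] = a[2] = 13.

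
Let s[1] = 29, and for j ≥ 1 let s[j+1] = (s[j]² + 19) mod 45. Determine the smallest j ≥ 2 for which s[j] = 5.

2

We have s[1] = 29, s[2] = 5, s[3] = 44, s[4] = 20, s[5] = 14, s[6] = 35, s[7] = 29.
Since s[7] = s[1] = 29, the sequence is periodic with period 6.
The value 5 first appears (with j ≥ 2) at s[2].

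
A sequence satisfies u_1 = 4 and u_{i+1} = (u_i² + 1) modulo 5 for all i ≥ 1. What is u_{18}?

0

Computing terms: u_1 = 4; u_2 = 2; u_3 = 0; u_4 = 1; u_5 = 2.
Since u_5 = u_2 = 2, the sequence is eventually periodic: after a pre-period of length 1 it cycles with period 3.
For i ≥ 2, u_i depends only on (i - 2) mod 3. (18 - 2) mod 3 = 1, so u_{18} = u_3 = 0.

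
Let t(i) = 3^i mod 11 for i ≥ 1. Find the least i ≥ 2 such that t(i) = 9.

Listing terms: t(1) = 3, t(2) = 9, t(3) = 5, t(4) = 4, t(5) = 1, t(6) = 3.
Since t(6) = t(1) = 3, the sequence is periodic with period 5.
The value 9 first appears (with i ≥ 2) at t(2).

2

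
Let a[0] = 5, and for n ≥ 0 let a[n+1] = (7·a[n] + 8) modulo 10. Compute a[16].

5

a[0] = 5; a[1] = 3; a[2] = 9; a[3] = 1; a[4] = 5.
The sequence repeats with period 4.
(16 - 0) mod 4 = 0, so a[16] = a[0] = 5.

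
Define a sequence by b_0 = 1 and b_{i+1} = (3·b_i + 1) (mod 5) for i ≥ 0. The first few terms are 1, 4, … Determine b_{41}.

b_0 = 1, b_1 = 4, b_2 = 3, b_3 = 0, b_4 = 1.
Since b_4 = b_0 = 1, the sequence is periodic with period 4.
(41 - 0) mod 4 = 1, so b_{41} = b_1 = 4.

4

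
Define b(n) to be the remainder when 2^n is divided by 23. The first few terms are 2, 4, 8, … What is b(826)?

2

Listing terms: b(1) = 2,  b(2) = 4,  b(3) = 8,  b(4) = 16,  b(5) = 9,  b(6) = 18,  b(7) = 13,  b(8) = 3,  b(9) = 6,  b(10) = 12,  b(11) = 1,  b(12) = 2.
The sequence repeats with period 11.
So b(826) = b(1 + ((826-1) mod 11)) = b(1) = 2.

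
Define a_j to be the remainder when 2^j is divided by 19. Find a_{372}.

Computing terms: a_0 = 1, a_1 = 2, a_2 = 4, a_3 = 8, a_4 = 16, a_5 = 13, a_6 = 7, a_7 = 14, a_8 = 9, a_9 = 18, a_{10} = 17, a_{11} = 15, a_{12} = 11, a_{13} = 3, a_{14} = 6, a_{15} = 12, a_{16} = 5, a_{17} = 10, a_{18} = 1.
Since a_{18} = a_0 = 1, the sequence is periodic with period 18.
(372 - 0) mod 18 = 12, so a_{372} = a_{12} = 11.

11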